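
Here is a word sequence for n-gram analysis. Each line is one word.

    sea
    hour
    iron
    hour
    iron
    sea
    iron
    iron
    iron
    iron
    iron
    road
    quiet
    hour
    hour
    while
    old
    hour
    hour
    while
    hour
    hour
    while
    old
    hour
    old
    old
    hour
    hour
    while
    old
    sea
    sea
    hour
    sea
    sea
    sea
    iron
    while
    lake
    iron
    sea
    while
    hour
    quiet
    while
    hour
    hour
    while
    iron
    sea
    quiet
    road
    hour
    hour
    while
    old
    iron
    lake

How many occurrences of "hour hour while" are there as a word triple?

Scanning the 57 overlapping trigram windows for "hour hour while":
  position 14–16: hour hour while
  position 18–20: hour hour while
  position 21–23: hour hour while
  position 28–30: hour hour while
  position 47–49: hour hour while
  position 54–56: hour hour while

6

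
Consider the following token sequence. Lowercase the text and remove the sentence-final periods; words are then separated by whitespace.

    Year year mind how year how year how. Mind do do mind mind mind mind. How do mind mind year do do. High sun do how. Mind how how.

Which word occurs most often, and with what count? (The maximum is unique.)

"mind", 9 times

Unigram frequencies (highest first):
  mind: 9
  how: 7
  do: 6
  year: 5
  high: 1
  sun: 1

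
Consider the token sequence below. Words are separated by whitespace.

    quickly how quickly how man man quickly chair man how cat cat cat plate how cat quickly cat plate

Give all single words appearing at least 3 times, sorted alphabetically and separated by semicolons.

cat; how; man; quickly

Unigram counts meeting the condition (at least 3 times):
  cat: 5
  how: 4
  man: 3
  quickly: 4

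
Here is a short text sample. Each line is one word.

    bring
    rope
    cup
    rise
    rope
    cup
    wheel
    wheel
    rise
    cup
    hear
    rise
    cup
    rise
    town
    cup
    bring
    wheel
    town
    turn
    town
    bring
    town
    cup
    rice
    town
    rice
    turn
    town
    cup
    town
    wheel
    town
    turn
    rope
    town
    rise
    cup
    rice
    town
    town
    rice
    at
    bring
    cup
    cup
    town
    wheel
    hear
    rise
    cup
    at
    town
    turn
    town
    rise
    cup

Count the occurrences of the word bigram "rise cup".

Scanning the 56 overlapping bigram windows for "rise cup":
  position 9–10: rise cup
  position 12–13: rise cup
  position 37–38: rise cup
  position 50–51: rise cup
  position 56–57: rise cup

5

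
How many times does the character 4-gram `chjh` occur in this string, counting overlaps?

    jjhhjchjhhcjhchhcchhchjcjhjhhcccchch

1

Sliding a length-4 window over the 36 characters (33 positions):
  position 6–9: chjh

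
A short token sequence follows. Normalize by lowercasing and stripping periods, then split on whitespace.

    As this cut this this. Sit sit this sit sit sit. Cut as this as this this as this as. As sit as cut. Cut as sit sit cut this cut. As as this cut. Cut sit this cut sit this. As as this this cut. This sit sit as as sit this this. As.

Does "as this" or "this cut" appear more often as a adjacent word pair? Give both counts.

"as this": 6 occurrences
"this cut": 5 occurrences

"as this" (6 vs 5)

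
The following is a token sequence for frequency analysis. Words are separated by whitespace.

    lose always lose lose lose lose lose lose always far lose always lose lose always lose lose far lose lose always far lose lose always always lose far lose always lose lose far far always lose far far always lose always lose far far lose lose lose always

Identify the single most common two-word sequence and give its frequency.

Bigram frequencies (highest first):
  lose lose: 12
  lose always: 9
  always lose: 8
  far lose: 5
  lose far: 5
  far far: 3
  … (3 more, each ≤ 2)

"lose lose", 12 times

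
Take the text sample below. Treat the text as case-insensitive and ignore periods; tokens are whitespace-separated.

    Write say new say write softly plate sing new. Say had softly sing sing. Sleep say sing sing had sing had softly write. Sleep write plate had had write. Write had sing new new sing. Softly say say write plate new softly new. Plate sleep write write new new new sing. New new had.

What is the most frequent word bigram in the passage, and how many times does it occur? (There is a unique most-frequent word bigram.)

Bigram frequencies (highest first):
  new new: 4
  sing new: 3
  new say: 2
  say write: 2
  had softly: 2
  sing sing: 2
  … (32 more, each ≤ 2)

"new new", 4 times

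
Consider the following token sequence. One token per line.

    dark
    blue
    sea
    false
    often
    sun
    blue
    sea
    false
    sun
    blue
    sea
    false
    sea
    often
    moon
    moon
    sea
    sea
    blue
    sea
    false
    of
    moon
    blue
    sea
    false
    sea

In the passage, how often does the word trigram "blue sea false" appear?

5

Scanning the 26 overlapping trigram windows for "blue sea false":
  position 2–4: blue sea false
  position 7–9: blue sea false
  position 11–13: blue sea false
  position 20–22: blue sea false
  position 25–27: blue sea false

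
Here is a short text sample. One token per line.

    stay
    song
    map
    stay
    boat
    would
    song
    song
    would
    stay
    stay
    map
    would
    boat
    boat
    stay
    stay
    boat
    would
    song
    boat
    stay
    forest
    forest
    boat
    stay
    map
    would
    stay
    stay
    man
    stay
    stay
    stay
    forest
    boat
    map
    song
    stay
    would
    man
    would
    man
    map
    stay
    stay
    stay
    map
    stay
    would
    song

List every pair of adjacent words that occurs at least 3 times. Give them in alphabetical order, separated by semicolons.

Bigram counts meeting the condition (at least 3 times):
  boat stay: 3
  map stay: 3
  stay map: 3
  stay stay: 7
  would song: 3

boat stay; map stay; stay map; stay stay; would song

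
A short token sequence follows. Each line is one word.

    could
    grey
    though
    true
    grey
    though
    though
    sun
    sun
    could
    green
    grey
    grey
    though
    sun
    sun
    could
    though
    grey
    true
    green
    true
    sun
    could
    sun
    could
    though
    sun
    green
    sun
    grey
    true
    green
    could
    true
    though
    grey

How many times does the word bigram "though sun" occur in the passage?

3

Scanning the 36 overlapping bigram windows for "though sun":
  position 7–8: though sun
  position 14–15: though sun
  position 27–28: though sun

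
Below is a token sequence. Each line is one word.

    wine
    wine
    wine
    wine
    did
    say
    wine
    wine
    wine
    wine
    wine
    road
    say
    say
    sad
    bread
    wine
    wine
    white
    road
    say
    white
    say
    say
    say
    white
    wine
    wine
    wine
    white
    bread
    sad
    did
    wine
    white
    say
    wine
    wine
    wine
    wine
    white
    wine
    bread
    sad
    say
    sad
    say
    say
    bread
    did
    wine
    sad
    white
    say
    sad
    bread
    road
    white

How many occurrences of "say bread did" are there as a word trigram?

Scanning the 56 overlapping trigram windows for "say bread did":
  position 48–50: say bread did

1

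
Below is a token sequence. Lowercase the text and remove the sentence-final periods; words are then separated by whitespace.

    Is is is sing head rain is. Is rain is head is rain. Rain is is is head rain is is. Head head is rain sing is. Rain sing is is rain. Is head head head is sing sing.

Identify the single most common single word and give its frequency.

Unigram frequencies (highest first):
  is: 18
  head: 8
  rain: 8
  sing: 5

"is", 18 times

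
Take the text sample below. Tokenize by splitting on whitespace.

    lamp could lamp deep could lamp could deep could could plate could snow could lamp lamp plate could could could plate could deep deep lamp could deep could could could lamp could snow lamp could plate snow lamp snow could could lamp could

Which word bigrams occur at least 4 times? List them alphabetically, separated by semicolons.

could could; could lamp; lamp could

Bigram counts meeting the condition (at least 4 times):
  could could: 6
  could lamp: 5
  lamp could: 6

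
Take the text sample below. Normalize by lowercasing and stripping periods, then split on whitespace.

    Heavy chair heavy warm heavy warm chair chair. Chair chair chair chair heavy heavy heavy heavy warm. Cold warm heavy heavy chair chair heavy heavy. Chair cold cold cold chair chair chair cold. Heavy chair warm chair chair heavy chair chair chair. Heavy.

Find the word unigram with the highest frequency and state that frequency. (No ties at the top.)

Unigram frequencies (highest first):
  chair: 19
  heavy: 14
  warm: 5
  cold: 5

"chair", 19 times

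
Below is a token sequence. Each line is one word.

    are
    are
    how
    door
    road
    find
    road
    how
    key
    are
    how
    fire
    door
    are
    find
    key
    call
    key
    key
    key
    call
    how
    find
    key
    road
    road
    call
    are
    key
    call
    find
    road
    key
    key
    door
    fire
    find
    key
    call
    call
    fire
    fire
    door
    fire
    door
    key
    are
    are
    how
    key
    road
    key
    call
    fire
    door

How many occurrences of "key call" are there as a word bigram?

Scanning the 54 overlapping bigram windows for "key call":
  position 16–17: key call
  position 20–21: key call
  position 29–30: key call
  position 38–39: key call
  position 52–53: key call

5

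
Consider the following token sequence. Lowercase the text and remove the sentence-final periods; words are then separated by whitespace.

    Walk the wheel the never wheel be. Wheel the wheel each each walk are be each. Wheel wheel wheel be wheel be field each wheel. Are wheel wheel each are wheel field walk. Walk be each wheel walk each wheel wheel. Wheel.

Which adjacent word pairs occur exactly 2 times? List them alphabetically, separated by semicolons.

Bigram counts meeting the condition (exactly 2 times):
  are wheel: 2
  be each: 2
  be wheel: 2
  the wheel: 2
  wheel each: 2
  wheel the: 2

are wheel; be each; be wheel; the wheel; wheel each; wheel the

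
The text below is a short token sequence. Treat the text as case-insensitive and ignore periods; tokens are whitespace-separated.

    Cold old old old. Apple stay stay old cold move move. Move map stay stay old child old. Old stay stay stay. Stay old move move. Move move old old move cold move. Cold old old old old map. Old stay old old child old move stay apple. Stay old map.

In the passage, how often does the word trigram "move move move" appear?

Scanning the 49 overlapping trigram windows for "move move move":
  position 10–12: move move move
  position 25–27: move move move
  position 26–28: move move move

3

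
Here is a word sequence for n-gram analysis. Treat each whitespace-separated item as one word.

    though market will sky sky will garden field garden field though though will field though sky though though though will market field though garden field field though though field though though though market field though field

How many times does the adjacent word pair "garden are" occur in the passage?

0

Scanning the 35 overlapping bigram windows for "garden are":
  (none found)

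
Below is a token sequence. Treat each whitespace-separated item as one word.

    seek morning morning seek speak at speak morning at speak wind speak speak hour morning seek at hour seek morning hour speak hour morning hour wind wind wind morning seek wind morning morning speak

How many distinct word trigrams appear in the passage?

31

34 tokens → 32 trigram windows in total.
Repeated trigrams (each contributes count−1 duplicates):
  speak hour morning: 2
1 duplicate windows → 32 − 1 = 31 distinct.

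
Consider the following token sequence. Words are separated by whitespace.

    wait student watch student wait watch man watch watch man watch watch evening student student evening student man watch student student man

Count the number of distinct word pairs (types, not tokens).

22 tokens → 21 bigram windows in total.
Repeated bigrams (each contributes count−1 duplicates):
  man watch: 3
  evening student: 2
  student man: 2
  student student: 2
  watch man: 2
  watch student: 2
  watch watch: 2
8 duplicate windows → 21 − 8 = 13 distinct.

13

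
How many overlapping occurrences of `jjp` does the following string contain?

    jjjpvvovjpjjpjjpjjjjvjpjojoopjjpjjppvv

5

Sliding a length-3 window over the 38 characters (36 positions):
  position 2–4: jjp
  position 11–13: jjp
  position 14–16: jjp
  position 30–32: jjp
  position 33–35: jjp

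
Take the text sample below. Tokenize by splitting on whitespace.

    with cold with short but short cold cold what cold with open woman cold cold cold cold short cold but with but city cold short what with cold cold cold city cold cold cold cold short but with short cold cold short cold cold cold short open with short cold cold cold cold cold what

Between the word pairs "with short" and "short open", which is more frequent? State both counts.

"with short": 3 occurrences
"short open": 1 occurrence

"with short" (3 vs 1)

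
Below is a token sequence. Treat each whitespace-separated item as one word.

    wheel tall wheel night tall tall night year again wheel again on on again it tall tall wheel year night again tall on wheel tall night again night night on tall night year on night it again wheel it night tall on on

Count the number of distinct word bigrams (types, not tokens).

31

43 tokens → 42 bigram windows in total.
Repeated bigrams (each contributes count−1 duplicates):
  tall night: 3
  again wheel: 2
  night again: 2
  night tall: 2
  night year: 2
  on on: 2
  tall on: 2
  tall tall: 2
  … (2 more repeated)
11 duplicate windows → 42 − 11 = 31 distinct.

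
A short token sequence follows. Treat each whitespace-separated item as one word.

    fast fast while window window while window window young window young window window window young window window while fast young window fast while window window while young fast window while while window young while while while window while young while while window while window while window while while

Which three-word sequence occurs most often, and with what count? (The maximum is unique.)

"while window while", 4 times

Trigram frequencies (highest first):
  while window while: 4
  while window window: 3
  window window while: 3
  window while window: 3
  window young window: 3
  while while window: 3
  … (21 more, each ≤ 2)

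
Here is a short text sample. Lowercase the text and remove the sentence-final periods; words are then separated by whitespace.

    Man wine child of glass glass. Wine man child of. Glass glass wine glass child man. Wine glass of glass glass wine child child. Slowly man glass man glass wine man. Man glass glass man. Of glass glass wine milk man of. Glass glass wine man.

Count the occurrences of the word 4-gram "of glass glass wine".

Scanning the 43 overlapping 4-gram windows for "of glass glass wine":
  position 4–7: of glass glass wine
  position 10–13: of glass glass wine
  position 19–22: of glass glass wine
  position 36–39: of glass glass wine
  position 42–45: of glass glass wine

5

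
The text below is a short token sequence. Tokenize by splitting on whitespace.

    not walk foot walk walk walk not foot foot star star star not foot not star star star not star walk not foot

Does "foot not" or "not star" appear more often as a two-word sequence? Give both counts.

"not star" (2 vs 1)

"foot not": 1 occurrence
"not star": 2 occurrences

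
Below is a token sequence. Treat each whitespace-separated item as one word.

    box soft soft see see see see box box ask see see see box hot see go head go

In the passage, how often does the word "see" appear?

Scanning the 19 tokens for "see":
  position 4: see
  position 5: see
  position 6: see
  position 7: see
  position 11: see
  position 12: see
  position 13: see
  position 16: see

8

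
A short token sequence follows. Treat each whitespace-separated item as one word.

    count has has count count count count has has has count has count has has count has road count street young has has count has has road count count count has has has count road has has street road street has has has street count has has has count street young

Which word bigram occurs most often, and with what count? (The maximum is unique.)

Bigram frequencies (highest first):
  has has: 13
  count has: 8
  has count: 7
  count count: 5
  has road: 2
  road count: 2
  … (10 more, each ≤ 2)

"has has", 13 times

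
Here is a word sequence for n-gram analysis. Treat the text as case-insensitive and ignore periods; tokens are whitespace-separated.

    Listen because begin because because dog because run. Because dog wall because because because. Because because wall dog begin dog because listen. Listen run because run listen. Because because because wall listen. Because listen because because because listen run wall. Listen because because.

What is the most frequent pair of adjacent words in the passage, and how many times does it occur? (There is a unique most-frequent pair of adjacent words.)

Bigram frequencies (highest first):
  because because: 10
  listen because: 5
  because listen: 3
  because dog: 2
  dog because: 2
  because run: 2
  … (14 more, each ≤ 2)

"because because", 10 times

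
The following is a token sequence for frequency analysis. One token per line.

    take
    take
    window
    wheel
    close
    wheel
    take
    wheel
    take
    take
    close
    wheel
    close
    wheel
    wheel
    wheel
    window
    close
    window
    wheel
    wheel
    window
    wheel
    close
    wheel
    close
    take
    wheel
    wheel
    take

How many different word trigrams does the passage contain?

23

30 tokens → 28 trigram windows in total.
Repeated trigrams (each contributes count−1 duplicates):
  wheel close wheel: 3
  close wheel close: 2
  wheel wheel window: 2
  window wheel close: 2
5 duplicate windows → 28 − 5 = 23 distinct.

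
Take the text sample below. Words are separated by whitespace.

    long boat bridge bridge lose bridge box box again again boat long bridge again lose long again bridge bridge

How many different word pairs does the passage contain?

19 tokens → 18 bigram windows in total.
Repeated bigrams (each contributes count−1 duplicates):
  bridge bridge: 2
1 duplicate windows → 18 − 1 = 17 distinct.

17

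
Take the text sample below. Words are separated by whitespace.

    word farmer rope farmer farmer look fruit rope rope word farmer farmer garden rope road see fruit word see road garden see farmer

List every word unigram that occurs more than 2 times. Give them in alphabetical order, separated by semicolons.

Unigram counts meeting the condition (more than 2 times):
  farmer: 6
  rope: 4
  see: 3
  word: 3

farmer; rope; see; word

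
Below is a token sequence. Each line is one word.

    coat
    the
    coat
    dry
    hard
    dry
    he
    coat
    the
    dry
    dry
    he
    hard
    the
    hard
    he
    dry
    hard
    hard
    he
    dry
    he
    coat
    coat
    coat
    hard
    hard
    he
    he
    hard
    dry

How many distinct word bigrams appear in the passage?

31 tokens → 30 bigram windows in total.
Repeated bigrams (each contributes count−1 duplicates):
  dry he: 3
  hard he: 3
  coat coat: 2
  coat the: 2
  dry hard: 2
  hard dry: 2
  hard hard: 2
  he coat: 2
  … (2 more repeated)
12 duplicate windows → 30 − 12 = 18 distinct.

18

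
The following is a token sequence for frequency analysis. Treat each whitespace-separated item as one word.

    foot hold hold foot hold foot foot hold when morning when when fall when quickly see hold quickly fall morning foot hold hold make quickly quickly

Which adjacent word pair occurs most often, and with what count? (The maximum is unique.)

"foot hold", 4 times

Bigram frequencies (highest first):
  foot hold: 4
  hold hold: 2
  hold foot: 2
  foot foot: 1
  hold when: 1
  when morning: 1
  … (14 more, each ≤ 1)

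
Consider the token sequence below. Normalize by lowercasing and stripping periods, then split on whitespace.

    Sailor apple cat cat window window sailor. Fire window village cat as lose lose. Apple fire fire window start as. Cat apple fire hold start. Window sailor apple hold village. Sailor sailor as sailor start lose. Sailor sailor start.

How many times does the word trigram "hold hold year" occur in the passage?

Scanning the 37 overlapping trigram windows for "hold hold year":
  (none found)

0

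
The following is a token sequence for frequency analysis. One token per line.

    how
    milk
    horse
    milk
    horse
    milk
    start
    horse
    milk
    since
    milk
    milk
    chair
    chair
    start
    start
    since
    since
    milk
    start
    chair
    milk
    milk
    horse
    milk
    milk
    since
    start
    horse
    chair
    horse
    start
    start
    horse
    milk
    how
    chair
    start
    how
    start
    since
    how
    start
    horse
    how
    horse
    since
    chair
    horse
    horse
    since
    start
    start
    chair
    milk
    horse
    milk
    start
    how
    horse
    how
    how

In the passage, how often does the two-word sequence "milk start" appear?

Scanning the 61 overlapping bigram windows for "milk start":
  position 6–7: milk start
  position 19–20: milk start
  position 57–58: milk start

3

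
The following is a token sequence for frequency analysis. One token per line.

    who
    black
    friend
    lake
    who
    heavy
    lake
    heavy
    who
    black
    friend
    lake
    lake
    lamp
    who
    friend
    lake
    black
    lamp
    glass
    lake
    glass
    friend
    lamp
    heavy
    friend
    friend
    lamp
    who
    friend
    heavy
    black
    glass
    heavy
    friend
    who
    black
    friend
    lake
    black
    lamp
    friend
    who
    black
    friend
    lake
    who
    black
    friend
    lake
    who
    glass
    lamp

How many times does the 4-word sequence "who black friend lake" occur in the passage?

Scanning the 50 overlapping 4-gram windows for "who black friend lake":
  position 1–4: who black friend lake
  position 9–12: who black friend lake
  position 36–39: who black friend lake
  position 43–46: who black friend lake
  position 47–50: who black friend lake

5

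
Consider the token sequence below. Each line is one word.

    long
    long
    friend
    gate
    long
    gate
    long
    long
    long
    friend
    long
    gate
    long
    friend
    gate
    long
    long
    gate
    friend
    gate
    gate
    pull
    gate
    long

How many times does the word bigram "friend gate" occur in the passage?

3

Scanning the 23 overlapping bigram windows for "friend gate":
  position 3–4: friend gate
  position 14–15: friend gate
  position 19–20: friend gate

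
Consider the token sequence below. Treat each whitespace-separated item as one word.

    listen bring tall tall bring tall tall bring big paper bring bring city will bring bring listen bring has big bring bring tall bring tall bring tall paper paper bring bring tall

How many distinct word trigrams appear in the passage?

23

32 tokens → 30 trigram windows in total.
Repeated trigrams (each contributes count−1 duplicates):
  tall bring tall: 3
  bring bring tall: 2
  bring tall bring: 2
  bring tall tall: 2
  paper bring bring: 2
  tall tall bring: 2
7 duplicate windows → 30 − 7 = 23 distinct.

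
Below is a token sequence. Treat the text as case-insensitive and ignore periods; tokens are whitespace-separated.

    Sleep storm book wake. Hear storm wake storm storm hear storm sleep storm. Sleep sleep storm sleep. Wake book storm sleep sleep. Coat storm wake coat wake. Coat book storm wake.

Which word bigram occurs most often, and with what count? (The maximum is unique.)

"storm sleep", 4 times

Bigram frequencies (highest first):
  storm sleep: 4
  sleep storm: 3
  storm wake: 3
  hear storm: 2
  sleep sleep: 2
  book storm: 2
  … (13 more, each ≤ 2)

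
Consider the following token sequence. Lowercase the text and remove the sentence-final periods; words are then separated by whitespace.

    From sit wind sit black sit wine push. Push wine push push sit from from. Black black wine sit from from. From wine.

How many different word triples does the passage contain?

19

23 tokens → 21 trigram windows in total.
Repeated trigrams (each contributes count−1 duplicates):
  sit from from: 2
  wine push push: 2
2 duplicate windows → 21 − 2 = 19 distinct.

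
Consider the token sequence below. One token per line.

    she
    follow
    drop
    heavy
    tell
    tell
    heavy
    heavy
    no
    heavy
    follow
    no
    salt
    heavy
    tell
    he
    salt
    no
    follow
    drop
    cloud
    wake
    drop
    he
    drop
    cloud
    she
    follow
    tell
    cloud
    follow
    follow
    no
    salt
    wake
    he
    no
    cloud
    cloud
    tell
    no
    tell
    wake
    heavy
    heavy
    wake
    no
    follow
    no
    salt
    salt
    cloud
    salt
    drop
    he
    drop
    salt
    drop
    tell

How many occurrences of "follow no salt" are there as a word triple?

Scanning the 57 overlapping trigram windows for "follow no salt":
  position 11–13: follow no salt
  position 32–34: follow no salt
  position 48–50: follow no salt

3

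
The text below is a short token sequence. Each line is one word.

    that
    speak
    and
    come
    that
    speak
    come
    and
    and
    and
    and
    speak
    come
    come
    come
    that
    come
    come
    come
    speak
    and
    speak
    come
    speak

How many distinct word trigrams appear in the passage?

19

24 tokens → 22 trigram windows in total.
Repeated trigrams (each contributes count−1 duplicates):
  and and and: 2
  and speak come: 2
  come come come: 2
3 duplicate windows → 22 − 3 = 19 distinct.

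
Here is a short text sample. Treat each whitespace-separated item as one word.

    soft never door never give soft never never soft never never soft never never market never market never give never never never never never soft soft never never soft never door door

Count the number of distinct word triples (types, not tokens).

32 tokens → 30 trigram windows in total.
Repeated trigrams (each contributes count−1 duplicates):
  never never soft: 4
  soft never never: 4
  never never never: 3
  never soft never: 3
  never market never: 2
  soft never door: 2
12 duplicate windows → 30 − 12 = 18 distinct.

18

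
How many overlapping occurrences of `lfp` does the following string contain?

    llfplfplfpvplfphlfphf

Sliding a length-3 window over the 21 characters (19 positions):
  position 2–4: lfp
  position 5–7: lfp
  position 8–10: lfp
  position 13–15: lfp
  position 17–19: lfp

5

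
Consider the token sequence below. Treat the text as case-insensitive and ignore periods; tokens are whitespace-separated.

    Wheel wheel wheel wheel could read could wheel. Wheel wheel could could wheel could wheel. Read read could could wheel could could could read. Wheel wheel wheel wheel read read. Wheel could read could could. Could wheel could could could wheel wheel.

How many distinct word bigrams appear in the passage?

9

42 tokens → 41 bigram windows in total.
Repeated bigrams (each contributes count−1 duplicates):
  wheel wheel: 9
  could could: 8
  could wheel: 6
  wheel could: 6
  could read: 3
  read could: 3
  read read: 2
  read wheel: 2
  … (1 more repeated)
32 duplicate windows → 41 − 32 = 9 distinct.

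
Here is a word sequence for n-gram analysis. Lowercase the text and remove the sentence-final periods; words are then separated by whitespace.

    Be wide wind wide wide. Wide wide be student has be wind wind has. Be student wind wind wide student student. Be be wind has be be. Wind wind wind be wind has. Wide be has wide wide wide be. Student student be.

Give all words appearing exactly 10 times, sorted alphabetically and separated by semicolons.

wide; wind

Unigram counts meeting the condition (exactly 10 times):
  wide: 10
  wind: 10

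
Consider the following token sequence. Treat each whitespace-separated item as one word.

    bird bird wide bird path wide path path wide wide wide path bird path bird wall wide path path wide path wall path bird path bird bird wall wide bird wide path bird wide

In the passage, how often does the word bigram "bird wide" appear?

3

Scanning the 33 overlapping bigram windows for "bird wide":
  position 2–3: bird wide
  position 30–31: bird wide
  position 33–34: bird wide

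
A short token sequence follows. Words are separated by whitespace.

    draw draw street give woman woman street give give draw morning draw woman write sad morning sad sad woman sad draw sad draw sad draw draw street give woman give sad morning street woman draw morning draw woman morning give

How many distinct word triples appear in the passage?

40 tokens → 38 trigram windows in total.
Repeated trigrams (each contributes count−1 duplicates):
  draw draw street: 2
  draw morning draw: 2
  draw sad draw: 2
  draw street give: 2
  morning draw woman: 2
  sad draw sad: 2
  street give woman: 2
7 duplicate windows → 38 − 7 = 31 distinct.

31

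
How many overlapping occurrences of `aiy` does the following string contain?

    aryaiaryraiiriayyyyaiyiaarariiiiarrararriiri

1

Sliding a length-3 window over the 44 characters (42 positions):
  position 20–22: aiy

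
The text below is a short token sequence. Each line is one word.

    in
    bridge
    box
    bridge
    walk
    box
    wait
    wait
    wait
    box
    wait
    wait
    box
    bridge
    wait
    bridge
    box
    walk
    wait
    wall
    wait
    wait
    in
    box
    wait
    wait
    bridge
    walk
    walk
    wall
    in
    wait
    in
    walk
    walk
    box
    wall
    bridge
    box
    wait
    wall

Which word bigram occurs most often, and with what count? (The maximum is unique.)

"wait wait", 5 times

Bigram frequencies (highest first):
  wait wait: 5
  box wait: 4
  bridge box: 3
  box bridge: 2
  bridge walk: 2
  walk box: 2
  … (17 more, each ≤ 2)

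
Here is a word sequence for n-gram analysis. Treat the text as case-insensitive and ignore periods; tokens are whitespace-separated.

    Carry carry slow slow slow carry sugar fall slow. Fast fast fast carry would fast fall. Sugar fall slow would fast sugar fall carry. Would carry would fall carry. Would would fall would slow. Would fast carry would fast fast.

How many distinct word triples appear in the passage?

33

40 tokens → 38 trigram windows in total.
Repeated trigrams (each contributes count−1 duplicates):
  carry would fast: 2
  fall carry would: 2
  fast carry would: 2
  slow would fast: 2
  sugar fall slow: 2
5 duplicate windows → 38 − 5 = 33 distinct.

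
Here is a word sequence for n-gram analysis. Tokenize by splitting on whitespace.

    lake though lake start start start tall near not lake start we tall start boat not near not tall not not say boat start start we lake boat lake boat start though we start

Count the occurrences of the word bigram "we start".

Scanning the 33 overlapping bigram windows for "we start":
  position 33–34: we start

1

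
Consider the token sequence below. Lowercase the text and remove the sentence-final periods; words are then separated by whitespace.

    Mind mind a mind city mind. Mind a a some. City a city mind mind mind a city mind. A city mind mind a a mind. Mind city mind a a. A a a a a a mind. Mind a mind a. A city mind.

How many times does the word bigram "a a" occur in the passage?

Scanning the 44 overlapping bigram windows for "a a":
  position 8–9: a a
  position 24–25: a a
  position 30–31: a a
  position 31–32: a a
  position 32–33: a a
  position 33–34: a a
  position 34–35: a a
  position 35–36: a a
  position 36–37: a a
  position 42–43: a a

10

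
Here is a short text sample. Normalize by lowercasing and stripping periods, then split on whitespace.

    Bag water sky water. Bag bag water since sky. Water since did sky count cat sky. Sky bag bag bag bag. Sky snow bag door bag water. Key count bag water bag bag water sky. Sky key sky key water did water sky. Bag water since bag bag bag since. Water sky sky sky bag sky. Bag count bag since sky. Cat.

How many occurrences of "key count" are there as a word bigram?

Scanning the 61 overlapping bigram windows for "key count":
  position 28–29: key count

1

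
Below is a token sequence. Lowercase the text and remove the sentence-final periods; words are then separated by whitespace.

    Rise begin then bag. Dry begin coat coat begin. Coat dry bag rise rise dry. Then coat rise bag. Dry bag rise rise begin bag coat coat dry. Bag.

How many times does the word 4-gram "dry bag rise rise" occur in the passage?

2

Scanning the 26 overlapping 4-gram windows for "dry bag rise rise":
  position 11–14: dry bag rise rise
  position 20–23: dry bag rise rise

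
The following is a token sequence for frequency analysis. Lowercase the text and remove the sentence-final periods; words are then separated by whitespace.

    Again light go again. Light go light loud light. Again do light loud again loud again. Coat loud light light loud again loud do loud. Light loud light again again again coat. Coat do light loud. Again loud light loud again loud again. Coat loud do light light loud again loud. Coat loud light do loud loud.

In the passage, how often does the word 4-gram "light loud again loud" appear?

5

Scanning the 54 overlapping 4-gram windows for "light loud again loud":
  position 12–15: light loud again loud
  position 20–23: light loud again loud
  position 35–38: light loud again loud
  position 39–42: light loud again loud
  position 48–51: light loud again loud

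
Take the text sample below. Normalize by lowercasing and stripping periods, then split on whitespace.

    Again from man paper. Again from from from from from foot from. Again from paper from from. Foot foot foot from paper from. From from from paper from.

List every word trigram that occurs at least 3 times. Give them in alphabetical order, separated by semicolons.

Trigram counts meeting the condition (at least 3 times):
  from from from: 5
  from paper from: 3

from from from; from paper from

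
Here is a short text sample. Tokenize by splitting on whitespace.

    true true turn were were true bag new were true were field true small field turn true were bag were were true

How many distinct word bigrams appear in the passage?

17

22 tokens → 21 bigram windows in total.
Repeated bigrams (each contributes count−1 duplicates):
  were true: 3
  true were: 2
  were were: 2
4 duplicate windows → 21 − 4 = 17 distinct.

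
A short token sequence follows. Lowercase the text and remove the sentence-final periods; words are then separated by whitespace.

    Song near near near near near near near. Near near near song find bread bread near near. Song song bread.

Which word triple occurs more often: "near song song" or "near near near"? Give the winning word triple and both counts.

"near near near" (8 vs 1)

"near song song": 1 occurrence
"near near near": 8 occurrences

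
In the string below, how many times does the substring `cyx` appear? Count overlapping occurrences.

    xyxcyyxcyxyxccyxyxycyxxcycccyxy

4

Sliding a length-3 window over the 31 characters (29 positions):
  position 8–10: cyx
  position 14–16: cyx
  position 20–22: cyx
  position 28–30: cyx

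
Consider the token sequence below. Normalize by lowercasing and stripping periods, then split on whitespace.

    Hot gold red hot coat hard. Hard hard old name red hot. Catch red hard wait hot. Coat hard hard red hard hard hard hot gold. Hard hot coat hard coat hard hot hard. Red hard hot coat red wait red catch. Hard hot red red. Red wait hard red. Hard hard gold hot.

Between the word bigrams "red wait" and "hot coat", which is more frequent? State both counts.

"hot coat" (4 vs 2)

"red wait": 2 occurrences
"hot coat": 4 occurrences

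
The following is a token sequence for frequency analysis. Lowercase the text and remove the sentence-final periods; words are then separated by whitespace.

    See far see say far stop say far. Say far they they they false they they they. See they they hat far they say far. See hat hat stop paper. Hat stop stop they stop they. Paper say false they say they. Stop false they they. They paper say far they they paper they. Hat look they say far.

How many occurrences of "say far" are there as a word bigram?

Scanning the 58 overlapping bigram windows for "say far":
  position 4–5: say far
  position 7–8: say far
  position 9–10: say far
  position 24–25: say far
  position 49–50: say far
  position 58–59: say far

6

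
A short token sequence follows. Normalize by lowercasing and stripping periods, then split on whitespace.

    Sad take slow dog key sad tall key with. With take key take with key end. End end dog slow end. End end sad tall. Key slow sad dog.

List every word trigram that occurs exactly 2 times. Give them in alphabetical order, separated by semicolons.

Trigram counts meeting the condition (exactly 2 times):
  end end end: 2
  sad tall key: 2

end end end; sad tall key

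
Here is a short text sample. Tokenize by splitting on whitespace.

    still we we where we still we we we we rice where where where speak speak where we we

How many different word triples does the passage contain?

19 tokens → 17 trigram windows in total.
Repeated trigrams (each contributes count−1 duplicates):
  still we we: 2
  we we we: 2
2 duplicate windows → 17 − 2 = 15 distinct.

15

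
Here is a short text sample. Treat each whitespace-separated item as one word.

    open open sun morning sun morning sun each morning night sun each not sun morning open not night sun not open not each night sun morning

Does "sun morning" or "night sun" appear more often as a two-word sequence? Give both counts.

"sun morning": 4 occurrences
"night sun": 3 occurrences

"sun morning" (4 vs 3)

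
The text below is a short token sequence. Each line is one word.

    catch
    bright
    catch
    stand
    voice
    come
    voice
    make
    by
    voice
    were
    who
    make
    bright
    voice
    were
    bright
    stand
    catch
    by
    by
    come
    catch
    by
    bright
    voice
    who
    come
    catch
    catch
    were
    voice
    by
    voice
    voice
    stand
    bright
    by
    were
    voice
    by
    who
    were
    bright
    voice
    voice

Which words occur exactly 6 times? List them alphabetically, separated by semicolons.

bright; catch

Unigram counts meeting the condition (exactly 6 times):
  bright: 6
  catch: 6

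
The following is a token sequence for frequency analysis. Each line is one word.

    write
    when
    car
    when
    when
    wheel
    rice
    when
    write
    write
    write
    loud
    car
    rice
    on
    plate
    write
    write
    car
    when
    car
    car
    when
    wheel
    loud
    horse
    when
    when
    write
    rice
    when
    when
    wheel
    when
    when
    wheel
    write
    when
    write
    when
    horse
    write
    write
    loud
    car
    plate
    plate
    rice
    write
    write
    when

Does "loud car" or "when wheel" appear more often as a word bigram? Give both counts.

"when wheel" (4 vs 2)

"loud car": 2 occurrences
"when wheel": 4 occurrences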